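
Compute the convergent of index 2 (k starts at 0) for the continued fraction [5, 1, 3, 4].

Using pₖ = aₖpₖ₋₁ + pₖ₋₂, qₖ = aₖqₖ₋₁ + qₖ₋₂ (with p₋₁=1, p₋₂=0, q₋₁=0, q₋₂=1):
  k=0: a=5, p=5, q=1
  k=1: a=1, p=6, q=1
  k=2: a=3, p=23, q=4

23/4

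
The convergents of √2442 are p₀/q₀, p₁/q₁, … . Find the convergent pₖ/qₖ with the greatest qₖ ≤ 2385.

√2442 = [49; 2, 2, 2, 98, …] (period length 4).
Convergents:
  p_0/q_0 = 49/1
  p_1/q_1 = 99/2
  p_2/q_2 = 247/5
  p_3/q_3 = 593/12
  p_4/q_4 = 58361/1181
  p_5/q_5 = 117315/2374
  p_6/q_6 = 292991/5929
q_5 = 2374 ≤ 2385 < 5929 = q_6, so the answer is 117315/2374.

117315/2374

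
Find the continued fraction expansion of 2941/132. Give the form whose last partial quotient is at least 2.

2941 = 22×132 + 37
132 = 3×37 + 21
37 = 1×21 + 16
21 = 1×16 + 5
16 = 3×5 + 1
5 = 5×1 + 0  (stop)
So 2941/132 = [22; 3, 1, 1, 3, 5].

[22; 3, 1, 1, 3, 5]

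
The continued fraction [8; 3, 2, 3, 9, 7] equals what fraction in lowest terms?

Using pₖ = aₖpₖ₋₁ + pₖ₋₂ and qₖ = aₖqₖ₋₁ + qₖ₋₂:
  k=0: a=8, p=8, q=1
  k=1: a=3, p=25, q=3
  k=2: a=2, p=58, q=7
  k=3: a=3, p=199, q=24
  k=4: a=9, p=1849, q=223
  k=5: a=7, p=13142, q=1585

13142/1585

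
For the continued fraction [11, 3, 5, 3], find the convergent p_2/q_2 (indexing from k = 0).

181/16

Using pₖ = aₖpₖ₋₁ + pₖ₋₂, qₖ = aₖqₖ₋₁ + qₖ₋₂ (with p₋₁=1, p₋₂=0, q₋₁=0, q₋₂=1):
  k=0: a=11, p=11, q=1
  k=1: a=3, p=34, q=3
  k=2: a=5, p=181, q=16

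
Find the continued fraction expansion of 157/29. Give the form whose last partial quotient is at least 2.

[5; 2, 2, 2, 2]

157 = 5·29 + 12
29 = 2·12 + 5
12 = 2·5 + 2
5 = 2·2 + 1
2 = 2·1 + 0  (stop)
So 157/29 = [5; 2, 2, 2, 2].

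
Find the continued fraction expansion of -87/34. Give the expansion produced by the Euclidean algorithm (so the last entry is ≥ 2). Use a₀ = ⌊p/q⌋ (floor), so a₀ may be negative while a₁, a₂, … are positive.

[-3; 2, 3, 1, 3]

-87 = -3×34 + 15
34 = 2×15 + 4
15 = 3×4 + 3
4 = 1×3 + 1
3 = 3×1 + 0  (stop)
So -87/34 = [-3; 2, 3, 1, 3].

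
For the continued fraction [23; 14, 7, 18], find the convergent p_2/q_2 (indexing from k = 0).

Using pₖ = aₖpₖ₋₁ + pₖ₋₂, qₖ = aₖqₖ₋₁ + qₖ₋₂ (with p₋₁=1, p₋₂=0, q₋₁=0, q₋₂=1):
  k=0: a=23, p=23, q=1
  k=1: a=14, p=323, q=14
  k=2: a=7, p=2284, q=99

2284/99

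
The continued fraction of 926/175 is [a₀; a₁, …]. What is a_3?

926 = 5·175 + 51   →  a_0 = 5
175 = 3·51 + 22   →  a_1 = 3
51 = 2·22 + 7   →  a_2 = 2
22 = 3·7 + 1   →  a_3 = 3

3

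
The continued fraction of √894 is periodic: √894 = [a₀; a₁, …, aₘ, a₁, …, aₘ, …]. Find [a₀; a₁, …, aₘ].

a₀ = ⌊√894⌋ = 29.

[29; 1, 8, 1, 58]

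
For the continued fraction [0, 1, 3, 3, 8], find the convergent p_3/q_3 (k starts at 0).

Using pₖ = aₖpₖ₋₁ + pₖ₋₂, qₖ = aₖqₖ₋₁ + qₖ₋₂ (with p₋₁=1, p₋₂=0, q₋₁=0, q₋₂=1):
  k=0: a=0, p=0, q=1
  k=1: a=1, p=1, q=1
  k=2: a=3, p=3, q=4
  k=3: a=3, p=10, q=13

10/13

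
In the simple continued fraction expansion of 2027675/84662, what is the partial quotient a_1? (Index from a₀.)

2027675 = 23·84662 + 80449   →  a_0 = 23
84662 = 1·80449 + 4213   →  a_1 = 1

1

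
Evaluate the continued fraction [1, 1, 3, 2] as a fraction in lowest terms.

16/9

Using pₖ = aₖpₖ₋₁ + pₖ₋₂ and qₖ = aₖqₖ₋₁ + qₖ₋₂:
  k=0: a=1, p=1, q=1
  k=1: a=1, p=2, q=1
  k=2: a=3, p=7, q=4
  k=3: a=2, p=16, q=9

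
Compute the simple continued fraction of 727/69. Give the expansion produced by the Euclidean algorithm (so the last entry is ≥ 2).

727 = 10·69 + 37
69 = 1·37 + 32
37 = 1·32 + 5
32 = 6·5 + 2
5 = 2·2 + 1
2 = 2·1 + 0  (stop)
So 727/69 = [10; 1, 1, 6, 2, 2].

[10; 1, 1, 6, 2, 2]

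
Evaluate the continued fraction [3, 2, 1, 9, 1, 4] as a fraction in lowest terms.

525/157

Fold from the inside: start with 4/1.
  1 + 1/4 = 5/4
  9 + 4/5 = 49/5
  1 + 5/49 = 54/49
  2 + 49/54 = 157/54
  3 + 54/157 = 525/157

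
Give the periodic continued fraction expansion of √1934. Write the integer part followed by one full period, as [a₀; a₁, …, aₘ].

[43; 1, 42, 1, 86]

a₀ = ⌊√1934⌋ = 43.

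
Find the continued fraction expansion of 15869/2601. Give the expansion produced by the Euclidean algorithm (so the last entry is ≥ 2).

[6; 9, 1, 8, 14, 2]

15869 = 6×2601 + 263
2601 = 9×263 + 234
263 = 1×234 + 29
234 = 8×29 + 2
29 = 14×2 + 1
2 = 2×1 + 0  (stop)
So 15869/2601 = [6; 9, 1, 8, 14, 2].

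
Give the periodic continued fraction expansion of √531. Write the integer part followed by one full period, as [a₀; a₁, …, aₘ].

[23; 23, 46]

a₀ = ⌊√531⌋ = 23.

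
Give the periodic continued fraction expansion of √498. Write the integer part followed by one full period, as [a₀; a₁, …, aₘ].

a₀ = ⌊√498⌋ = 22.
With m₀=0, d₀=1 and mₖ₊₁ = dₖaₖ − mₖ, dₖ₊₁ = (n − mₖ₊₁²)/dₖ, aₖ₊₁ = ⌊(a₀+mₖ₊₁)/dₖ₊₁⌋:
  k=1: m=22, d=14, a=3
  k=2: m=20, d=7, a=6
  k=3: m=22, d=2, a=22
  k=4: m=22, d=7, a=6
  k=5: m=20, d=14, a=3
  k=6: m=22, d=1, a=44
d=1 and a=2a₀=44 at k=6, so the next step gives (m, d) = (22, 14) again — its k=1 value — and the period has length 6.

[22; 3, 6, 22, 6, 3, 44]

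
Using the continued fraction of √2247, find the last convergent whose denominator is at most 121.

√2247 = [47; 2, 2, 15, 2, 2, 94, …] (period length 6).
Convergents:
  p_0/q_0 = 47/1
  p_1/q_1 = 95/2
  p_2/q_2 = 237/5
  p_3/q_3 = 3650/77
  p_4/q_4 = 7537/159
q_3 = 77 ≤ 121 < 159 = q_4, so the answer is 3650/77.

3650/77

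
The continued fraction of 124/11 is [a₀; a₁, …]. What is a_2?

124 = 11·11 + 3   →  a_0 = 11
11 = 3·3 + 2   →  a_1 = 3
3 = 1·2 + 1   →  a_2 = 1

1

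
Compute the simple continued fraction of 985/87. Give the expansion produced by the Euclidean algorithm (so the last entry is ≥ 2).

985 = 11*87 + 28
87 = 3*28 + 3
28 = 9*3 + 1
3 = 3*1 + 0  (stop)
So 985/87 = [11; 3, 9, 3].

[11; 3, 9, 3]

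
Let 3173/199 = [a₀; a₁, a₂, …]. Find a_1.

1

3173 = 15·199 + 188   →  a_0 = 15
199 = 1·188 + 11   →  a_1 = 1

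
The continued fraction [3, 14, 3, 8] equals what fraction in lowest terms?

1099/358

Using pₖ = aₖpₖ₋₁ + pₖ₋₂ and qₖ = aₖqₖ₋₁ + qₖ₋₂:
  k=0: a=3, p=3, q=1
  k=1: a=14, p=43, q=14
  k=2: a=3, p=132, q=43
  k=3: a=8, p=1099, q=358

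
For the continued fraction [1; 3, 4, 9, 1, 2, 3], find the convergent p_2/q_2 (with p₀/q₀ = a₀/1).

17/13

Using pₖ = aₖpₖ₋₁ + pₖ₋₂, qₖ = aₖqₖ₋₁ + qₖ₋₂ (with p₋₁=1, p₋₂=0, q₋₁=0, q₋₂=1):
  k=0: a=1, p=1, q=1
  k=1: a=3, p=4, q=3
  k=2: a=4, p=17, q=13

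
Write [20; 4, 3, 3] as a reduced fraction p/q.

Using pₖ = aₖpₖ₋₁ + pₖ₋₂ and qₖ = aₖqₖ₋₁ + qₖ₋₂:
  k=0: a=20, p=20, q=1
  k=1: a=4, p=81, q=4
  k=2: a=3, p=263, q=13
  k=3: a=3, p=870, q=43

870/43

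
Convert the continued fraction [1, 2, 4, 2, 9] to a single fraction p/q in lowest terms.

Fold from the inside: start with 9/1.
  2 + 1/9 = 19/9
  4 + 9/19 = 85/19
  2 + 19/85 = 189/85
  1 + 85/189 = 274/189

274/189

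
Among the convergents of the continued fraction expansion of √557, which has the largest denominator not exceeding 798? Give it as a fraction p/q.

√557 = [23; 1, 1, 1, 1, 46, …] (period length 5).
Convergents:
  p_0/q_0 = 23/1
  p_1/q_1 = 24/1
  p_2/q_2 = 47/2
  p_3/q_3 = 71/3
  p_4/q_4 = 118/5
  p_5/q_5 = 5499/233
  p_6/q_6 = 5617/238
  p_7/q_7 = 11116/471
  p_8/q_8 = 16733/709
  p_9/q_9 = 27849/1180
q_8 = 709 ≤ 798 < 1180 = q_9, so the answer is 16733/709.

16733/709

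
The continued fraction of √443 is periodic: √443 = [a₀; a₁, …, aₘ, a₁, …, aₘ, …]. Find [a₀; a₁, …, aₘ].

[21; 21, 42]

a₀ = ⌊√443⌋ = 21.
With m₀=0, d₀=1 and mₖ₊₁ = dₖaₖ − mₖ, dₖ₊₁ = (n − mₖ₊₁²)/dₖ, aₖ₊₁ = ⌊(a₀+mₖ₊₁)/dₖ₊₁⌋:
  k=1: m=21, d=2, a=21
  k=2: m=21, d=1, a=42
d=1 and a=2a₀=42 at k=2, so the next step gives (m, d) = (21, 2) again — its k=1 value — and the period has length 2.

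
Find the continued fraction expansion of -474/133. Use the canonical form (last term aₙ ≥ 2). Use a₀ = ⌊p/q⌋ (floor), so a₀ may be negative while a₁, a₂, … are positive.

[-4; 2, 3, 2, 2, 3]

-474 = -4·133 + 58
133 = 2·58 + 17
58 = 3·17 + 7
17 = 2·7 + 3
7 = 2·3 + 1
3 = 3·1 + 0  (stop)
So -474/133 = [-4; 2, 3, 2, 2, 3].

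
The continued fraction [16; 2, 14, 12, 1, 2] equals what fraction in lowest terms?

Fold from the inside: start with 2/1.
  1 + 1/2 = 3/2
  12 + 2/3 = 38/3
  14 + 3/38 = 535/38
  2 + 38/535 = 1108/535
  16 + 535/1108 = 18263/1108

18263/1108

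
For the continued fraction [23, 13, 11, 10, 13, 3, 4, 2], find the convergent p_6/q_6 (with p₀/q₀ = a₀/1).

Using pₖ = aₖpₖ₋₁ + pₖ₋₂, qₖ = aₖqₖ₋₁ + qₖ₋₂ (with p₋₁=1, p₋₂=0, q₋₁=0, q₋₂=1):
  k=0: a=23, p=23, q=1
  k=1: a=13, p=300, q=13
  k=2: a=11, p=3323, q=144
  k=3: a=10, p=33530, q=1453
  k=4: a=13, p=439213, q=19033
  k=5: a=3, p=1351169, q=58552
  k=6: a=4, p=5843889, q=253241

5843889/253241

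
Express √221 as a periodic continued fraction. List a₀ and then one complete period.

[14; 1, 6, 2, 6, 1, 28]

a₀ = ⌊√221⌋ = 14.
With m₀=0, d₀=1 and mₖ₊₁ = dₖaₖ − mₖ, dₖ₊₁ = (n − mₖ₊₁²)/dₖ, aₖ₊₁ = ⌊(a₀+mₖ₊₁)/dₖ₊₁⌋:
  k=1: m=14, d=25, a=1
  k=2: m=11, d=4, a=6
  k=3: m=13, d=13, a=2
  k=4: m=13, d=4, a=6
  k=5: m=11, d=25, a=1
  k=6: m=14, d=1, a=28
d=1 and a=2a₀=28 at k=6, so the next step gives (m, d) = (14, 25) again — its k=1 value — and the period has length 6.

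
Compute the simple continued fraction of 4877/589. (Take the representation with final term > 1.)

4877 = 8×589 + 165
589 = 3×165 + 94
165 = 1×94 + 71
94 = 1×71 + 23
71 = 3×23 + 2
23 = 11×2 + 1
2 = 2×1 + 0  (stop)
So 4877/589 = [8; 3, 1, 1, 3, 11, 2].

[8; 3, 1, 1, 3, 11, 2]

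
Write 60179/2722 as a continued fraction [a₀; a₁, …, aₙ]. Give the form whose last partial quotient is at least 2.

60179 = 22×2722 + 295
2722 = 9×295 + 67
295 = 4×67 + 27
67 = 2×27 + 13
27 = 2×13 + 1
13 = 13×1 + 0  (stop)
So 60179/2722 = [22; 9, 4, 2, 2, 13].

[22; 9, 4, 2, 2, 13]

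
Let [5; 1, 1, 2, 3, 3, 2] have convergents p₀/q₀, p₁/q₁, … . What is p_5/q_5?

Using pₖ = aₖpₖ₋₁ + pₖ₋₂, qₖ = aₖqₖ₋₁ + qₖ₋₂ (with p₋₁=1, p₋₂=0, q₋₁=0, q₋₂=1):
  k=0: a=5, p=5, q=1
  k=1: a=1, p=6, q=1
  k=2: a=1, p=11, q=2
  k=3: a=2, p=28, q=5
  k=4: a=3, p=95, q=17
  k=5: a=3, p=313, q=56

313/56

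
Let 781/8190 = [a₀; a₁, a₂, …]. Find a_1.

781 = 0·8190 + 781   →  a_0 = 0
8190 = 10·781 + 380   →  a_1 = 10

10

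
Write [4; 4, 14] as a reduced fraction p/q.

242/57

Using pₖ = aₖpₖ₋₁ + pₖ₋₂ and qₖ = aₖqₖ₋₁ + qₖ₋₂:
  k=0: a=4, p=4, q=1
  k=1: a=4, p=17, q=4
  k=2: a=14, p=242, q=57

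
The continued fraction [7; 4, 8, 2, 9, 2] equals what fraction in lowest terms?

Using pₖ = aₖpₖ₋₁ + pₖ₋₂ and qₖ = aₖqₖ₋₁ + qₖ₋₂:
  k=0: a=7, p=7, q=1
  k=1: a=4, p=29, q=4
  k=2: a=8, p=239, q=33
  k=3: a=2, p=507, q=70
  k=4: a=9, p=4802, q=663
  k=5: a=2, p=10111, q=1396

10111/1396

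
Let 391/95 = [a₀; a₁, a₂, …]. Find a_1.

391 = 4·95 + 11   →  a_0 = 4
95 = 8·11 + 7   →  a_1 = 8

8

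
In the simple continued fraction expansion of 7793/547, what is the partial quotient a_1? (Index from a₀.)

4

7793 = 14·547 + 135   →  a_0 = 14
547 = 4·135 + 7   →  a_1 = 4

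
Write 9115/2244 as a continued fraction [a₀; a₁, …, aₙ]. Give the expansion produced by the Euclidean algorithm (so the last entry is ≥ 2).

[4; 16, 6, 1, 19]

9115 = 4·2244 + 139
2244 = 16·139 + 20
139 = 6·20 + 19
20 = 1·19 + 1
19 = 19·1 + 0  (stop)
So 9115/2244 = [4; 16, 6, 1, 19].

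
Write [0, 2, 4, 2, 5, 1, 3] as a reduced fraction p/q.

Fold from the inside: start with 3/1.
  1 + 1/3 = 4/3
  5 + 3/4 = 23/4
  2 + 4/23 = 50/23
  4 + 23/50 = 223/50
  2 + 50/223 = 496/223
  0 + 223/496 = 223/496

223/496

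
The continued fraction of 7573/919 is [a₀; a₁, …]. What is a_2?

6

7573 = 8·919 + 221   →  a_0 = 8
919 = 4·221 + 35   →  a_1 = 4
221 = 6·35 + 11   →  a_2 = 6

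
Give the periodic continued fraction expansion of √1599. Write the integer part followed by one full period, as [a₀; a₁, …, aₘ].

[39; 1, 78]

a₀ = ⌊√1599⌋ = 39.
With m₀=0, d₀=1 and mₖ₊₁ = dₖaₖ − mₖ, dₖ₊₁ = (n − mₖ₊₁²)/dₖ, aₖ₊₁ = ⌊(a₀+mₖ₊₁)/dₖ₊₁⌋:
  k=1: m=39, d=78, a=1
  k=2: m=39, d=1, a=78
d=1 and a=2a₀=78 at k=2, so the next step gives (m, d) = (39, 78) again — its k=1 value — and the period has length 2.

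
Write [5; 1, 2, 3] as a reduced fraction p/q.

Fold from the inside: start with 3/1.
  2 + 1/3 = 7/3
  1 + 3/7 = 10/7
  5 + 7/10 = 57/10

57/10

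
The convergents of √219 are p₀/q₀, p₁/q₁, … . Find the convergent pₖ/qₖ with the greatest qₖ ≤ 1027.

√219 = [14; 1, 3, 1, 28, …] (period length 4).
Convergents:
  p_0/q_0 = 14/1
  p_1/q_1 = 15/1
  p_2/q_2 = 59/4
  p_3/q_3 = 74/5
  p_4/q_4 = 2131/144
  p_5/q_5 = 2205/149
  p_6/q_6 = 8746/591
  p_7/q_7 = 10951/740
  p_8/q_8 = 315374/21311
q_7 = 740 ≤ 1027 < 21311 = q_8, so the answer is 10951/740.

10951/740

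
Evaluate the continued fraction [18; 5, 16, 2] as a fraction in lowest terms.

3039/167

Fold from the inside: start with 2/1.
  16 + 1/2 = 33/2
  5 + 2/33 = 167/33
  18 + 33/167 = 3039/167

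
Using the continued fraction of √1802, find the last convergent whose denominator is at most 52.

849/20

√1802 = [42; 2, 4, 2, 84, …] (period length 4).
Convergents:
  p_0/q_0 = 42/1
  p_1/q_1 = 85/2
  p_2/q_2 = 382/9
  p_3/q_3 = 849/20
  p_4/q_4 = 71698/1689
q_3 = 20 ≤ 52 < 1689 = q_4, so the answer is 849/20.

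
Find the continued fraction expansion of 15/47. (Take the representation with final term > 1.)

15 = 0×47 + 15
47 = 3×15 + 2
15 = 7×2 + 1
2 = 2×1 + 0  (stop)
So 15/47 = [0; 3, 7, 2].

[0; 3, 7, 2]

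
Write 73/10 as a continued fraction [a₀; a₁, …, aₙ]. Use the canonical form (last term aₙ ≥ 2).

[7; 3, 3]

73 = 7·10 + 3
10 = 3·3 + 1
3 = 3·1 + 0  (stop)
So 73/10 = [7; 3, 3].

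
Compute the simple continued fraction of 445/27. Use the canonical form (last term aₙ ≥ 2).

445 = 16·27 + 13
27 = 2·13 + 1
13 = 13·1 + 0  (stop)
So 445/27 = [16; 2, 13].

[16; 2, 13]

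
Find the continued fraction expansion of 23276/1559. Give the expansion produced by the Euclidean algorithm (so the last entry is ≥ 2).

[14; 1, 13, 3, 3, 3, 3]

23276 = 14×1559 + 1450
1559 = 1×1450 + 109
1450 = 13×109 + 33
109 = 3×33 + 10
33 = 3×10 + 3
10 = 3×3 + 1
3 = 3×1 + 0  (stop)
So 23276/1559 = [14; 1, 13, 3, 3, 3, 3].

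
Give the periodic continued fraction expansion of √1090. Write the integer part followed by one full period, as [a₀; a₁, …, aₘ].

[33; 66]

a₀ = ⌊√1090⌋ = 33.
With m₀=0, d₀=1 and mₖ₊₁ = dₖaₖ − mₖ, dₖ₊₁ = (n − mₖ₊₁²)/dₖ, aₖ₊₁ = ⌊(a₀+mₖ₊₁)/dₖ₊₁⌋:
  k=1: m=33, d=1, a=66
d=1 and a=2a₀=66 at k=1, so the next step gives (m, d) = (33, 1) again — its k=1 value — and the period has length 1.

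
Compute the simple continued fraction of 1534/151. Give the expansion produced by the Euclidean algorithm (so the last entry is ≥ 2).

[10; 6, 3, 2, 3]

1534 = 10*151 + 24
151 = 6*24 + 7
24 = 3*7 + 3
7 = 2*3 + 1
3 = 3*1 + 0  (stop)
So 1534/151 = [10; 6, 3, 2, 3].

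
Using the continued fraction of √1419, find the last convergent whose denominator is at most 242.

8551/227

√1419 = [37; 1, 2, 37, 2, 1, 74, …] (period length 6).
Convergents:
  p_0/q_0 = 37/1
  p_1/q_1 = 38/1
  p_2/q_2 = 113/3
  p_3/q_3 = 4219/112
  p_4/q_4 = 8551/227
  p_5/q_5 = 12770/339
q_4 = 227 ≤ 242 < 339 = q_5, so the answer is 8551/227.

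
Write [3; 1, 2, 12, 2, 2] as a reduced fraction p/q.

Fold from the inside: start with 2/1.
  2 + 1/2 = 5/2
  12 + 2/5 = 62/5
  2 + 5/62 = 129/62
  1 + 62/129 = 191/129
  3 + 129/191 = 702/191

702/191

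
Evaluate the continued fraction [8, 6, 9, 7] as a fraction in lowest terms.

3192/391

Using pₖ = aₖpₖ₋₁ + pₖ₋₂ and qₖ = aₖqₖ₋₁ + qₖ₋₂:
  k=0: a=8, p=8, q=1
  k=1: a=6, p=49, q=6
  k=2: a=9, p=449, q=55
  k=3: a=7, p=3192, q=391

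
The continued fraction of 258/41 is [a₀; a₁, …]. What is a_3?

2

258 = 6·41 + 12   →  a_0 = 6
41 = 3·12 + 5   →  a_1 = 3
12 = 2·5 + 2   →  a_2 = 2
5 = 2·2 + 1   →  a_3 = 2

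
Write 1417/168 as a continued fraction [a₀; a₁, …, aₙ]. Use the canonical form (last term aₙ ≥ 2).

[8; 2, 3, 3, 7]

1417 = 8·168 + 73
168 = 2·73 + 22
73 = 3·22 + 7
22 = 3·7 + 1
7 = 7·1 + 0  (stop)
So 1417/168 = [8; 2, 3, 3, 7].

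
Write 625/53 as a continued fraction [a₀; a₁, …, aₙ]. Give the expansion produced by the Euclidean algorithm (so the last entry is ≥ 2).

625 = 11×53 + 42
53 = 1×42 + 11
42 = 3×11 + 9
11 = 1×9 + 2
9 = 4×2 + 1
2 = 2×1 + 0  (stop)
So 625/53 = [11; 1, 3, 1, 4, 2].

[11; 1, 3, 1, 4, 2]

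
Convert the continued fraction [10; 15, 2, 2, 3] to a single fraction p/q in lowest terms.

2637/262

Fold from the inside: start with 3/1.
  2 + 1/3 = 7/3
  2 + 3/7 = 17/7
  15 + 7/17 = 262/17
  10 + 17/262 = 2637/262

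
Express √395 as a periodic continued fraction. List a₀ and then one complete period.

[19; 1, 6, 1, 38]

a₀ = ⌊√395⌋ = 19.
With m₀=0, d₀=1 and mₖ₊₁ = dₖaₖ − mₖ, dₖ₊₁ = (n − mₖ₊₁²)/dₖ, aₖ₊₁ = ⌊(a₀+mₖ₊₁)/dₖ₊₁⌋:
  k=1: m=19, d=34, a=1
  k=2: m=15, d=5, a=6
  k=3: m=15, d=34, a=1
  k=4: m=19, d=1, a=38
d=1 and a=2a₀=38 at k=4, so the next step gives (m, d) = (19, 34) again — its k=1 value — and the period has length 4.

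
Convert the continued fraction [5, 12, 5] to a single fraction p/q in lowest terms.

Fold from the inside: start with 5/1.
  12 + 1/5 = 61/5
  5 + 5/61 = 310/61

310/61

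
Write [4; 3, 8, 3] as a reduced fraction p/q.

337/78

Using pₖ = aₖpₖ₋₁ + pₖ₋₂ and qₖ = aₖqₖ₋₁ + qₖ₋₂:
  k=0: a=4, p=4, q=1
  k=1: a=3, p=13, q=3
  k=2: a=8, p=108, q=25
  k=3: a=3, p=337, q=78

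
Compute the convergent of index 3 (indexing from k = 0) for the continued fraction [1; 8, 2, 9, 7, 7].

Using pₖ = aₖpₖ₋₁ + pₖ₋₂, qₖ = aₖqₖ₋₁ + qₖ₋₂ (with p₋₁=1, p₋₂=0, q₋₁=0, q₋₂=1):
  k=0: a=1, p=1, q=1
  k=1: a=8, p=9, q=8
  k=2: a=2, p=19, q=17
  k=3: a=9, p=180, q=161

180/161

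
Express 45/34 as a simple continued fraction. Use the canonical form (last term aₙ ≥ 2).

45 = 1·34 + 11
34 = 3·11 + 1
11 = 11·1 + 0  (stop)
So 45/34 = [1; 3, 11].

[1; 3, 11]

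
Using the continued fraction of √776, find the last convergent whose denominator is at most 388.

10697/384

√776 = [27; 1, 5, 1, 54, …] (period length 4).
Convergents:
  p_0/q_0 = 27/1
  p_1/q_1 = 28/1
  p_2/q_2 = 167/6
  p_3/q_3 = 195/7
  p_4/q_4 = 10697/384
  p_5/q_5 = 10892/391
q_4 = 384 ≤ 388 < 391 = q_5, so the answer is 10697/384.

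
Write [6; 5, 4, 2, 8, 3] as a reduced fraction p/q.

Using pₖ = aₖpₖ₋₁ + pₖ₋₂ and qₖ = aₖqₖ₋₁ + qₖ₋₂:
  k=0: a=6, p=6, q=1
  k=1: a=5, p=31, q=5
  k=2: a=4, p=130, q=21
  k=3: a=2, p=291, q=47
  k=4: a=8, p=2458, q=397
  k=5: a=3, p=7665, q=1238

7665/1238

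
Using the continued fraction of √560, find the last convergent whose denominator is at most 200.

3384/143

√560 = [23; 1, 1, 1, 46, …] (period length 4).
Convergents:
  p_0/q_0 = 23/1
  p_1/q_1 = 24/1
  p_2/q_2 = 47/2
  p_3/q_3 = 71/3
  p_4/q_4 = 3313/140
  p_5/q_5 = 3384/143
  p_6/q_6 = 6697/283
q_5 = 143 ≤ 200 < 283 = q_6, so the answer is 3384/143.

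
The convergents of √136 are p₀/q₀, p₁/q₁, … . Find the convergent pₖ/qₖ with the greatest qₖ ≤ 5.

√136 = [11; 1, 1, 1, 22, …] (period length 4).
Convergents:
  p_0/q_0 = 11/1
  p_1/q_1 = 12/1
  p_2/q_2 = 23/2
  p_3/q_3 = 35/3
  p_4/q_4 = 793/68
q_3 = 3 ≤ 5 < 68 = q_4, so the answer is 35/3.

35/3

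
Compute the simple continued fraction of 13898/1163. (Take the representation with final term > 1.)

13898 = 11*1163 + 1105
1163 = 1*1105 + 58
1105 = 19*58 + 3
58 = 19*3 + 1
3 = 3*1 + 0  (stop)
So 13898/1163 = [11; 1, 19, 19, 3].

[11; 1, 19, 19, 3]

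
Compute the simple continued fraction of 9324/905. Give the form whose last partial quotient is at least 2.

9324 = 10*905 + 274
905 = 3*274 + 83
274 = 3*83 + 25
83 = 3*25 + 8
25 = 3*8 + 1
8 = 8*1 + 0  (stop)
So 9324/905 = [10; 3, 3, 3, 3, 8].

[10; 3, 3, 3, 3, 8]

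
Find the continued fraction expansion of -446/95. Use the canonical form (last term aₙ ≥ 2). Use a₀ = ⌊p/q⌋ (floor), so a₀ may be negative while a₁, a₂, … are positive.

[-5; 3, 3, 1, 1, 1, 2]

-446 = -5×95 + 29
95 = 3×29 + 8
29 = 3×8 + 5
8 = 1×5 + 3
5 = 1×3 + 2
3 = 1×2 + 1
2 = 2×1 + 0  (stop)
So -446/95 = [-5; 3, 3, 1, 1, 1, 2].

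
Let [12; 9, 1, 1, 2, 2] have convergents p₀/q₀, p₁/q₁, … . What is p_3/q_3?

Using pₖ = aₖpₖ₋₁ + pₖ₋₂, qₖ = aₖqₖ₋₁ + qₖ₋₂ (with p₋₁=1, p₋₂=0, q₋₁=0, q₋₂=1):
  k=0: a=12, p=12, q=1
  k=1: a=9, p=109, q=9
  k=2: a=1, p=121, q=10
  k=3: a=1, p=230, q=19

230/19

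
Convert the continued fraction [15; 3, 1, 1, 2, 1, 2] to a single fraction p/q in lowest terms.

Using pₖ = aₖpₖ₋₁ + pₖ₋₂ and qₖ = aₖqₖ₋₁ + qₖ₋₂:
  k=0: a=15, p=15, q=1
  k=1: a=3, p=46, q=3
  k=2: a=1, p=61, q=4
  k=3: a=1, p=107, q=7
  k=4: a=2, p=275, q=18
  k=5: a=1, p=382, q=25
  k=6: a=2, p=1039, q=68

1039/68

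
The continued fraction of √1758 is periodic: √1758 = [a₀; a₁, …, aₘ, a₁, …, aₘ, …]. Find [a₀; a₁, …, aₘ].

[41; 1, 12, 1, 82]

a₀ = ⌊√1758⌋ = 41.
With m₀=0, d₀=1 and mₖ₊₁ = dₖaₖ − mₖ, dₖ₊₁ = (n − mₖ₊₁²)/dₖ, aₖ₊₁ = ⌊(a₀+mₖ₊₁)/dₖ₊₁⌋:
  k=1: m=41, d=77, a=1
  k=2: m=36, d=6, a=12
  k=3: m=36, d=77, a=1
  k=4: m=41, d=1, a=82
d=1 and a=2a₀=82 at k=4, so the next step gives (m, d) = (41, 77) again — its k=1 value — and the period has length 4.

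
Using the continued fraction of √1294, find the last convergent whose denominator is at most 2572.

√1294 = [35; 1, 34, 1, 70, …] (period length 4).
Convergents:
  p_0/q_0 = 35/1
  p_1/q_1 = 36/1
  p_2/q_2 = 1259/35
  p_3/q_3 = 1295/36
  p_4/q_4 = 91909/2555
  p_5/q_5 = 93204/2591
q_4 = 2555 ≤ 2572 < 2591 = q_5, so the answer is 91909/2555.

91909/2555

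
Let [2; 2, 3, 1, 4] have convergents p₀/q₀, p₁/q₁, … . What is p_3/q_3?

Using pₖ = aₖpₖ₋₁ + pₖ₋₂, qₖ = aₖqₖ₋₁ + qₖ₋₂ (with p₋₁=1, p₋₂=0, q₋₁=0, q₋₂=1):
  k=0: a=2, p=2, q=1
  k=1: a=2, p=5, q=2
  k=2: a=3, p=17, q=7
  k=3: a=1, p=22, q=9

22/9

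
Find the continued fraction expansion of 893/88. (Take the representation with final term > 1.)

893 = 10×88 + 13
88 = 6×13 + 10
13 = 1×10 + 3
10 = 3×3 + 1
3 = 3×1 + 0  (stop)
So 893/88 = [10; 6, 1, 3, 3].

[10; 6, 1, 3, 3]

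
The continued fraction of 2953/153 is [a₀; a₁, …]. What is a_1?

3

2953 = 19·153 + 46   →  a_0 = 19
153 = 3·46 + 15   →  a_1 = 3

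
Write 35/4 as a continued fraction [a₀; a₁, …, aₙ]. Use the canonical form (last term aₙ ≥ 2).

[8; 1, 3]

35 = 8×4 + 3
4 = 1×3 + 1
3 = 3×1 + 0  (stop)
So 35/4 = [8; 1, 3].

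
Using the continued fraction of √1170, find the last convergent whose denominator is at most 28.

√1170 = [34; 4, 1, 6, 1, 4, 68, …] (period length 6).
Convergents:
  p_0/q_0 = 34/1
  p_1/q_1 = 137/4
  p_2/q_2 = 171/5
  p_3/q_3 = 1163/34
q_2 = 5 ≤ 28 < 34 = q_3, so the answer is 171/5.

171/5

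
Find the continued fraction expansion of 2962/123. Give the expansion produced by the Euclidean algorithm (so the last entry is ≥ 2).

[24; 12, 3, 3]

2962 = 24*123 + 10
123 = 12*10 + 3
10 = 3*3 + 1
3 = 3*1 + 0  (stop)
So 2962/123 = [24; 12, 3, 3].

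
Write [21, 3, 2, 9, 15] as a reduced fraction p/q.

Fold from the inside: start with 15/1.
  9 + 1/15 = 136/15
  2 + 15/136 = 287/136
  3 + 136/287 = 997/287
  21 + 287/997 = 21224/997

21224/997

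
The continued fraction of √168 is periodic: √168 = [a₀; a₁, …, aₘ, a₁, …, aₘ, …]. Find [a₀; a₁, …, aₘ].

[12; 1, 24]

a₀ = ⌊√168⌋ = 12.
With m₀=0, d₀=1 and mₖ₊₁ = dₖaₖ − mₖ, dₖ₊₁ = (n − mₖ₊₁²)/dₖ, aₖ₊₁ = ⌊(a₀+mₖ₊₁)/dₖ₊₁⌋:
  k=1: m=12, d=24, a=1
  k=2: m=12, d=1, a=24
d=1 and a=2a₀=24 at k=2, so the next step gives (m, d) = (12, 24) again — its k=1 value — and the period has length 2.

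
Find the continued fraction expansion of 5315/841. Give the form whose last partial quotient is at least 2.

[6; 3, 7, 1, 10, 3]

5315 = 6*841 + 269
841 = 3*269 + 34
269 = 7*34 + 31
34 = 1*31 + 3
31 = 10*3 + 1
3 = 3*1 + 0  (stop)
So 5315/841 = [6; 3, 7, 1, 10, 3].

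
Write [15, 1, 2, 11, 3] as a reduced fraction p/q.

1646/105

Using pₖ = aₖpₖ₋₁ + pₖ₋₂ and qₖ = aₖqₖ₋₁ + qₖ₋₂:
  k=0: a=15, p=15, q=1
  k=1: a=1, p=16, q=1
  k=2: a=2, p=47, q=3
  k=3: a=11, p=533, q=34
  k=4: a=3, p=1646, q=105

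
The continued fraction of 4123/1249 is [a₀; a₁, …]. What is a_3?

4123 = 3·1249 + 376   →  a_0 = 3
1249 = 3·376 + 121   →  a_1 = 3
376 = 3·121 + 13   →  a_2 = 3
121 = 9·13 + 4   →  a_3 = 9

9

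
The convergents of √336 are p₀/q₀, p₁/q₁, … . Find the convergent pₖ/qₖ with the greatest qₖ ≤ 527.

6049/330

√336 = [18; 3, 36, …] (period length 2).
Convergents:
  p_0/q_0 = 18/1
  p_1/q_1 = 55/3
  p_2/q_2 = 1998/109
  p_3/q_3 = 6049/330
  p_4/q_4 = 219762/11989
q_3 = 330 ≤ 527 < 11989 = q_4, so the answer is 6049/330.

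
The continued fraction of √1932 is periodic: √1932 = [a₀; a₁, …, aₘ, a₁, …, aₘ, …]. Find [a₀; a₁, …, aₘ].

[43; 1, 20, 1, 86]

a₀ = ⌊√1932⌋ = 43.
With m₀=0, d₀=1 and mₖ₊₁ = dₖaₖ − mₖ, dₖ₊₁ = (n − mₖ₊₁²)/dₖ, aₖ₊₁ = ⌊(a₀+mₖ₊₁)/dₖ₊₁⌋:
  k=1: m=43, d=83, a=1
  k=2: m=40, d=4, a=20
  k=3: m=40, d=83, a=1
  k=4: m=43, d=1, a=86
d=1 and a=2a₀=86 at k=4, so the next step gives (m, d) = (43, 83) again — its k=1 value — and the period has length 4.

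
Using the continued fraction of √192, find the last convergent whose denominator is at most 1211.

√192 = [13; 1, 5, 1, 26, …] (period length 4).
Convergents:
  p_0/q_0 = 13/1
  p_1/q_1 = 14/1
  p_2/q_2 = 83/6
  p_3/q_3 = 97/7
  p_4/q_4 = 2605/188
  p_5/q_5 = 2702/195
  p_6/q_6 = 16115/1163
  p_7/q_7 = 18817/1358
q_6 = 1163 ≤ 1211 < 1358 = q_7, so the answer is 16115/1163.

16115/1163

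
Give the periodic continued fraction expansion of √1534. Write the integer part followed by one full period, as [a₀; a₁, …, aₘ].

a₀ = ⌊√1534⌋ = 39.

[39; 6, 78]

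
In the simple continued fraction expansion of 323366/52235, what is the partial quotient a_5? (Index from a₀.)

2

323366 = 6·52235 + 9956   →  a_0 = 6
52235 = 5·9956 + 2455   →  a_1 = 5
9956 = 4·2455 + 136   →  a_2 = 4
2455 = 18·136 + 7   →  a_3 = 18
136 = 19·7 + 3   →  a_4 = 19
7 = 2·3 + 1   →  a_5 = 2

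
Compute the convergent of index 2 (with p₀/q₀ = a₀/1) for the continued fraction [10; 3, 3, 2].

Using pₖ = aₖpₖ₋₁ + pₖ₋₂, qₖ = aₖqₖ₋₁ + qₖ₋₂ (with p₋₁=1, p₋₂=0, q₋₁=0, q₋₂=1):
  k=0: a=10, p=10, q=1
  k=1: a=3, p=31, q=3
  k=2: a=3, p=103, q=10

103/10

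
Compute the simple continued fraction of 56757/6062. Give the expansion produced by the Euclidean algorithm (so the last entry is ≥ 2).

56757 = 9×6062 + 2199
6062 = 2×2199 + 1664
2199 = 1×1664 + 535
1664 = 3×535 + 59
535 = 9×59 + 4
59 = 14×4 + 3
4 = 1×3 + 1
3 = 3×1 + 0  (stop)
So 56757/6062 = [9; 2, 1, 3, 9, 14, 1, 3].

[9; 2, 1, 3, 9, 14, 1, 3]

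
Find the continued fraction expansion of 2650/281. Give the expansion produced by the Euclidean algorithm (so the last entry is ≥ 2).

2650 = 9·281 + 121
281 = 2·121 + 39
121 = 3·39 + 4
39 = 9·4 + 3
4 = 1·3 + 1
3 = 3·1 + 0  (stop)
So 2650/281 = [9; 2, 3, 9, 1, 3].

[9; 2, 3, 9, 1, 3]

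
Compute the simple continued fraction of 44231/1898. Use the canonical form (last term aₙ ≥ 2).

[23; 3, 3, 2, 5, 15]

44231 = 23*1898 + 577
1898 = 3*577 + 167
577 = 3*167 + 76
167 = 2*76 + 15
76 = 5*15 + 1
15 = 15*1 + 0  (stop)
So 44231/1898 = [23; 3, 3, 2, 5, 15].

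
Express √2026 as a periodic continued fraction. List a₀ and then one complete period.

a₀ = ⌊√2026⌋ = 45.
With m₀=0, d₀=1 and mₖ₊₁ = dₖaₖ − mₖ, dₖ₊₁ = (n − mₖ₊₁²)/dₖ, aₖ₊₁ = ⌊(a₀+mₖ₊₁)/dₖ₊₁⌋:
  k=1: m=45, d=1, a=90
d=1 and a=2a₀=90 at k=1, so the next step gives (m, d) = (45, 1) again — its k=1 value — and the period has length 1.

[45; 90]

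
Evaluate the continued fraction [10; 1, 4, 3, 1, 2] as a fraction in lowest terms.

Fold from the inside: start with 2/1.
  1 + 1/2 = 3/2
  3 + 2/3 = 11/3
  4 + 3/11 = 47/11
  1 + 11/47 = 58/47
  10 + 47/58 = 627/58

627/58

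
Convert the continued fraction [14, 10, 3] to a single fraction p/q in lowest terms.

Fold from the inside: start with 3/1.
  10 + 1/3 = 31/3
  14 + 3/31 = 437/31

437/31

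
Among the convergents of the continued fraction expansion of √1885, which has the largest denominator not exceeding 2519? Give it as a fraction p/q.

√1885 = [43; 2, 2, 2, 86, …] (period length 4).
Convergents:
  p_0/q_0 = 43/1
  p_1/q_1 = 87/2
  p_2/q_2 = 217/5
  p_3/q_3 = 521/12
  p_4/q_4 = 45023/1037
  p_5/q_5 = 90567/2086
  p_6/q_6 = 226157/5209
q_5 = 2086 ≤ 2519 < 5209 = q_6, so the answer is 90567/2086.

90567/2086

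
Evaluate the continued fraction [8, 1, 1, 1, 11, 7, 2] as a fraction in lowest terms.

4597/531

Using pₖ = aₖpₖ₋₁ + pₖ₋₂ and qₖ = aₖqₖ₋₁ + qₖ₋₂:
  k=0: a=8, p=8, q=1
  k=1: a=1, p=9, q=1
  k=2: a=1, p=17, q=2
  k=3: a=1, p=26, q=3
  k=4: a=11, p=303, q=35
  k=5: a=7, p=2147, q=248
  k=6: a=2, p=4597, q=531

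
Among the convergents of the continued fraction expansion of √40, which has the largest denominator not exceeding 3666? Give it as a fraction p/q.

8886/1405

√40 = [6; 3, 12, …] (period length 2).
Convergents:
  p_0/q_0 = 6/1
  p_1/q_1 = 19/3
  p_2/q_2 = 234/37
  p_3/q_3 = 721/114
  p_4/q_4 = 8886/1405
  p_5/q_5 = 27379/4329
q_4 = 1405 ≤ 3666 < 4329 = q_5, so the answer is 8886/1405.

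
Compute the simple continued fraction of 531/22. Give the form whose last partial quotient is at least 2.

[24; 7, 3]

531 = 24*22 + 3
22 = 7*3 + 1
3 = 3*1 + 0  (stop)
So 531/22 = [24; 7, 3].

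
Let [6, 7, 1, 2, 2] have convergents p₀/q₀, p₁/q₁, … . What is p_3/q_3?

Using pₖ = aₖpₖ₋₁ + pₖ₋₂, qₖ = aₖqₖ₋₁ + qₖ₋₂ (with p₋₁=1, p₋₂=0, q₋₁=0, q₋₂=1):
  k=0: a=6, p=6, q=1
  k=1: a=7, p=43, q=7
  k=2: a=1, p=49, q=8
  k=3: a=2, p=141, q=23

141/23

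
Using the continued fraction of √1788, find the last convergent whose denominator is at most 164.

6385/151

√1788 = [42; 3, 1, 1, 20, 1, 1, 3, 84, …] (period length 8).
Convergents:
  p_0/q_0 = 42/1
  p_1/q_1 = 127/3
  p_2/q_2 = 169/4
  p_3/q_3 = 296/7
  p_4/q_4 = 6089/144
  p_5/q_5 = 6385/151
  p_6/q_6 = 12474/295
q_5 = 151 ≤ 164 < 295 = q_6, so the answer is 6385/151.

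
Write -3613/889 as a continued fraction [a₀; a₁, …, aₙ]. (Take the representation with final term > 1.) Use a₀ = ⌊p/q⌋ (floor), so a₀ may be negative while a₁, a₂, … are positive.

[-5; 1, 14, 1, 1, 2, 11]

-3613 = -5·889 + 832
889 = 1·832 + 57
832 = 14·57 + 34
57 = 1·34 + 23
34 = 1·23 + 11
23 = 2·11 + 1
11 = 11·1 + 0  (stop)
So -3613/889 = [-5; 1, 14, 1, 1, 2, 11].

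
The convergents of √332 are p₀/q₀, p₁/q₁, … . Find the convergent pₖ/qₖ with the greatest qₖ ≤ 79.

1403/77

√332 = [18; 4, 1, 1, 8, 1, 1, 4, 36, …] (period length 8).
Convergents:
  p_0/q_0 = 18/1
  p_1/q_1 = 73/4
  p_2/q_2 = 91/5
  p_3/q_3 = 164/9
  p_4/q_4 = 1403/77
  p_5/q_5 = 1567/86
q_4 = 77 ≤ 79 < 86 = q_5, so the answer is 1403/77.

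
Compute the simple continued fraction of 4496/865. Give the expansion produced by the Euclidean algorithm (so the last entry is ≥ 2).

[5; 5, 17, 10]

4496 = 5×865 + 171
865 = 5×171 + 10
171 = 17×10 + 1
10 = 10×1 + 0  (stop)
So 4496/865 = [5; 5, 17, 10].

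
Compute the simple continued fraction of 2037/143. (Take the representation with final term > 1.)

[14; 4, 11, 1, 2]

2037 = 14×143 + 35
143 = 4×35 + 3
35 = 11×3 + 2
3 = 1×2 + 1
2 = 2×1 + 0  (stop)
So 2037/143 = [14; 4, 11, 1, 2].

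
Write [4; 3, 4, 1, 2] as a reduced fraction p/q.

194/45

Fold from the inside: start with 2/1.
  1 + 1/2 = 3/2
  4 + 2/3 = 14/3
  3 + 3/14 = 45/14
  4 + 14/45 = 194/45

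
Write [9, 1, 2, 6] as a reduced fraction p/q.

184/19

Fold from the inside: start with 6/1.
  2 + 1/6 = 13/6
  1 + 6/13 = 19/13
  9 + 13/19 = 184/19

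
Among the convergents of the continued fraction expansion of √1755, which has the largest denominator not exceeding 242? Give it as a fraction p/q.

9761/233

√1755 = [41; 1, 8, 3, 8, 1, 82, …] (period length 6).
Convergents:
  p_0/q_0 = 41/1
  p_1/q_1 = 42/1
  p_2/q_2 = 377/9
  p_3/q_3 = 1173/28
  p_4/q_4 = 9761/233
  p_5/q_5 = 10934/261
q_4 = 233 ≤ 242 < 261 = q_5, so the answer is 9761/233.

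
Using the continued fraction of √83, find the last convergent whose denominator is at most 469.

1485/163

√83 = [9; 9, 18, …] (period length 2).
Convergents:
  p_0/q_0 = 9/1
  p_1/q_1 = 82/9
  p_2/q_2 = 1485/163
  p_3/q_3 = 13447/1476
q_2 = 163 ≤ 469 < 1476 = q_3, so the answer is 1485/163.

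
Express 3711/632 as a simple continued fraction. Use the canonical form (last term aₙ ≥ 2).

3711 = 5*632 + 551
632 = 1*551 + 81
551 = 6*81 + 65
81 = 1*65 + 16
65 = 4*16 + 1
16 = 16*1 + 0  (stop)
So 3711/632 = [5; 1, 6, 1, 4, 16].

[5; 1, 6, 1, 4, 16]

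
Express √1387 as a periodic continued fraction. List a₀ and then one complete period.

[37; 4, 8, 37, 8, 4, 74]

a₀ = ⌊√1387⌋ = 37.
With m₀=0, d₀=1 and mₖ₊₁ = dₖaₖ − mₖ, dₖ₊₁ = (n − mₖ₊₁²)/dₖ, aₖ₊₁ = ⌊(a₀+mₖ₊₁)/dₖ₊₁⌋:
  k=1: m=37, d=18, a=4
  k=2: m=35, d=9, a=8
  k=3: m=37, d=2, a=37
  k=4: m=37, d=9, a=8
  k=5: m=35, d=18, a=4
  k=6: m=37, d=1, a=74
d=1 and a=2a₀=74 at k=6, so the next step gives (m, d) = (37, 18) again — its k=1 value — and the period has length 6.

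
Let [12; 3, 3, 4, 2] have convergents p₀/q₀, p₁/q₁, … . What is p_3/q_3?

Using pₖ = aₖpₖ₋₁ + pₖ₋₂, qₖ = aₖqₖ₋₁ + qₖ₋₂ (with p₋₁=1, p₋₂=0, q₋₁=0, q₋₂=1):
  k=0: a=12, p=12, q=1
  k=1: a=3, p=37, q=3
  k=2: a=3, p=123, q=10
  k=3: a=4, p=529, q=43

529/43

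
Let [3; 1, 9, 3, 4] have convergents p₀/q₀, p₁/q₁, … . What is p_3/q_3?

Using pₖ = aₖpₖ₋₁ + pₖ₋₂, qₖ = aₖqₖ₋₁ + qₖ₋₂ (with p₋₁=1, p₋₂=0, q₋₁=0, q₋₂=1):
  k=0: a=3, p=3, q=1
  k=1: a=1, p=4, q=1
  k=2: a=9, p=39, q=10
  k=3: a=3, p=121, q=31

121/31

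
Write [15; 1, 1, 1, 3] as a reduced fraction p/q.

Fold from the inside: start with 3/1.
  1 + 1/3 = 4/3
  1 + 3/4 = 7/4
  1 + 4/7 = 11/7
  15 + 7/11 = 172/11

172/11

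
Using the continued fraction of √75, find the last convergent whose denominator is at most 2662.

√75 = [8; 1, 1, 1, 16, …] (period length 4).
Convergents:
  p_0/q_0 = 8/1
  p_1/q_1 = 9/1
  p_2/q_2 = 17/2
  p_3/q_3 = 26/3
  p_4/q_4 = 433/50
  p_5/q_5 = 459/53
  p_6/q_6 = 892/103
  p_7/q_7 = 1351/156
  p_8/q_8 = 22508/2599
  p_9/q_9 = 23859/2755
q_8 = 2599 ≤ 2662 < 2755 = q_9, so the answer is 22508/2599.

22508/2599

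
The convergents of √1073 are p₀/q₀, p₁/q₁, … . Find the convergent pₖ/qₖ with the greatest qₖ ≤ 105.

1212/37

√1073 = [32; 1, 3, 9, 9, 3, 1, 64, …] (period length 7).
Convergents:
  p_0/q_0 = 32/1
  p_1/q_1 = 33/1
  p_2/q_2 = 131/4
  p_3/q_3 = 1212/37
  p_4/q_4 = 11039/337
q_3 = 37 ≤ 105 < 337 = q_4, so the answer is 1212/37.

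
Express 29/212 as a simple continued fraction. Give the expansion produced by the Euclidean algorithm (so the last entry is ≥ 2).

29 = 0·212 + 29
212 = 7·29 + 9
29 = 3·9 + 2
9 = 4·2 + 1
2 = 2·1 + 0  (stop)
So 29/212 = [0; 7, 3, 4, 2].

[0; 7, 3, 4, 2]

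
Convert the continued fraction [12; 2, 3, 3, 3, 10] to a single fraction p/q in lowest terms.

9736/783

Fold from the inside: start with 10/1.
  3 + 1/10 = 31/10
  3 + 10/31 = 103/31
  3 + 31/103 = 340/103
  2 + 103/340 = 783/340
  12 + 340/783 = 9736/783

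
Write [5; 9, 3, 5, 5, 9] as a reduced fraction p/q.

36293/7106

Using pₖ = aₖpₖ₋₁ + pₖ₋₂ and qₖ = aₖqₖ₋₁ + qₖ₋₂:
  k=0: a=5, p=5, q=1
  k=1: a=9, p=46, q=9
  k=2: a=3, p=143, q=28
  k=3: a=5, p=761, q=149
  k=4: a=5, p=3948, q=773
  k=5: a=9, p=36293, q=7106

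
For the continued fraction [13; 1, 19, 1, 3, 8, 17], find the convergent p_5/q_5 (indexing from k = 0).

Using pₖ = aₖpₖ₋₁ + pₖ₋₂, qₖ = aₖqₖ₋₁ + qₖ₋₂ (with p₋₁=1, p₋₂=0, q₋₁=0, q₋₂=1):
  k=0: a=13, p=13, q=1
  k=1: a=1, p=14, q=1
  k=2: a=19, p=279, q=20
  k=3: a=1, p=293, q=21
  k=4: a=3, p=1158, q=83
  k=5: a=8, p=9557, q=685

9557/685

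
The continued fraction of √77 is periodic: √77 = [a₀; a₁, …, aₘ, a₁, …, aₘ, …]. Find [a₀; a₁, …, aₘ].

[8; 1, 3, 2, 3, 1, 16]

a₀ = ⌊√77⌋ = 8.
With m₀=0, d₀=1 and mₖ₊₁ = dₖaₖ − mₖ, dₖ₊₁ = (n − mₖ₊₁²)/dₖ, aₖ₊₁ = ⌊(a₀+mₖ₊₁)/dₖ₊₁⌋:
  k=1: m=8, d=13, a=1
  k=2: m=5, d=4, a=3
  k=3: m=7, d=7, a=2
  k=4: m=7, d=4, a=3
  k=5: m=5, d=13, a=1
  k=6: m=8, d=1, a=16
d=1 and a=2a₀=16 at k=6, so the next step gives (m, d) = (8, 13) again — its k=1 value — and the period has length 6.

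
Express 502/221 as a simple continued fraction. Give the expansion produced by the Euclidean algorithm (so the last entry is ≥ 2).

502 = 2×221 + 60
221 = 3×60 + 41
60 = 1×41 + 19
41 = 2×19 + 3
19 = 6×3 + 1
3 = 3×1 + 0  (stop)
So 502/221 = [2; 3, 1, 2, 6, 3].

[2; 3, 1, 2, 6, 3]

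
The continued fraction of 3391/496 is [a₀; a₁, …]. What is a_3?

3391 = 6·496 + 415   →  a_0 = 6
496 = 1·415 + 81   →  a_1 = 1
415 = 5·81 + 10   →  a_2 = 5
81 = 8·10 + 1   →  a_3 = 8

8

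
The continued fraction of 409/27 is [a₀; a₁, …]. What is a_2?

409 = 15·27 + 4   →  a_0 = 15
27 = 6·4 + 3   →  a_1 = 6
4 = 1·3 + 1   →  a_2 = 1

1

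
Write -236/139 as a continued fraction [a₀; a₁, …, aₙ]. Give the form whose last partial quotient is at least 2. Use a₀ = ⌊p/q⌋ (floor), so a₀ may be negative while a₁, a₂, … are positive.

[-2; 3, 3, 4, 3]

-236 = -2*139 + 42
139 = 3*42 + 13
42 = 3*13 + 3
13 = 4*3 + 1
3 = 3*1 + 0  (stop)
So -236/139 = [-2; 3, 3, 4, 3].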